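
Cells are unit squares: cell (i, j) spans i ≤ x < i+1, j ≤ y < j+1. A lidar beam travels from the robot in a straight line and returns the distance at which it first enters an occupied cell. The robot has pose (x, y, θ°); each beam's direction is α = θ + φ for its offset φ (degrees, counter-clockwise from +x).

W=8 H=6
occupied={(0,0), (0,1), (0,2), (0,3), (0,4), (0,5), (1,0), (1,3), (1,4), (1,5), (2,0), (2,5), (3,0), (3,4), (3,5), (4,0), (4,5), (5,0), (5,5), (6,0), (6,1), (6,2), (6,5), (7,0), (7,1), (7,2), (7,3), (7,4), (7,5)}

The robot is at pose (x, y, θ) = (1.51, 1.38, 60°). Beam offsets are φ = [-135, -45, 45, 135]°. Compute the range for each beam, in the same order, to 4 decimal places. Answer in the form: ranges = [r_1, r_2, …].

beam 1: φ=-135°, α=285°
  cosα=0.2588 sinα=-0.9659 | (1,1) | tMaxX 1.8932 tMaxY 0.3934 | tΔX 3.8637 tΔY 1.0353
    t=0.3934 [y] (1,0) — stop
  → r_1 = 0.3934
beam 2: φ=-45°, α=15°
  cosα=0.9659 sinα=0.2588 | (1,1) | tMaxX 0.5073 tMaxY 2.3955 | tΔX 1.0353 tΔY 3.8637
    t=0.5073 [x] (2,1)
    t=1.5426 [x] (3,1)
    t=2.3955 [y] (3,2)
    t=2.5778 [x] (4,2)
    t=3.6131 [x] (5,2)
    t=4.6484 [x] (6,2) — stop
  → r_2 = 4.6484
beam 3: φ=45°, α=105°
  cosα=-0.2588 sinα=0.9659 | (1,1) | tMaxX 1.9705 tMaxY 0.6419 | tΔX 3.8637 tΔY 1.0353
    t=0.6419 [y] (1,2)
    t=1.6771 [y] (1,3) — stop
  → r_3 = 1.6771
beam 4: φ=135°, α=195°
  cosα=-0.9659 sinα=-0.2588 | (1,1) | tMaxX 0.5280 tMaxY 1.4682 | tΔX 1.0353 tΔY 3.8637
    t=0.5280 [x] (0,1) — stop
  → r_4 = 0.5280

ranges = [0.3934, 4.6484, 1.6771, 0.5280]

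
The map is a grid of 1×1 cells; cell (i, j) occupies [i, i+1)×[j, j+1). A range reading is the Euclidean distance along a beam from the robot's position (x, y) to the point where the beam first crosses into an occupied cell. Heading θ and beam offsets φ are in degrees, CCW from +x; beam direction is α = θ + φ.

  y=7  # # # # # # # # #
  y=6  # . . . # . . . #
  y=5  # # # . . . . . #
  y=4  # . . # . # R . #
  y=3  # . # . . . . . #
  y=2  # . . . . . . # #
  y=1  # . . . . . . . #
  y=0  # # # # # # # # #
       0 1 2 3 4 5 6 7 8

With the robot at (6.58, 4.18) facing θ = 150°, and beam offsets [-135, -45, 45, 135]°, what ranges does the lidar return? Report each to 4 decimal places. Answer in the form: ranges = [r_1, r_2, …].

beam 1: φ=-135°, α=15°
  direction (0.9659, 0.2588); cell (6,4); t to first gridline: x 0.4348, y 3.1682 (then +1.0353 / +3.8637)
    (7,4) via x @ 0.4348
    (8,4) via x @ 1.4701  # hit
  → r_1 = 1.4701
beam 2: φ=-45°, α=105°
  direction (-0.2588, 0.9659); cell (6,4); t to first gridline: x 2.2409, y 0.8489 (then +3.8637 / +1.0353)
    (6,5) via y @ 0.8489
    (6,6) via y @ 1.8842
    (5,6) via x @ 2.2409
    (5,7) via y @ 2.9195  # hit
  → r_2 = 2.9195
beam 3: φ=45°, α=195°
  direction (-0.9659, -0.2588); cell (6,4); t to first gridline: x 0.6005, y 0.6955 (then +1.0353 / +3.8637)
    (5,4) via x @ 0.6005  # hit
  → r_3 = 0.6005
beam 4: φ=135°, α=285°
  direction (0.2588, -0.9659); cell (6,4); t to first gridline: x 1.6228, y 0.1863 (then +3.8637 / +1.0353)
    (6,3) via y @ 0.1863
    (6,2) via y @ 1.2216
    (7,2) via x @ 1.6228  # hit
  → r_4 = 1.6228

ranges = [1.4701, 2.9195, 0.6005, 1.6228]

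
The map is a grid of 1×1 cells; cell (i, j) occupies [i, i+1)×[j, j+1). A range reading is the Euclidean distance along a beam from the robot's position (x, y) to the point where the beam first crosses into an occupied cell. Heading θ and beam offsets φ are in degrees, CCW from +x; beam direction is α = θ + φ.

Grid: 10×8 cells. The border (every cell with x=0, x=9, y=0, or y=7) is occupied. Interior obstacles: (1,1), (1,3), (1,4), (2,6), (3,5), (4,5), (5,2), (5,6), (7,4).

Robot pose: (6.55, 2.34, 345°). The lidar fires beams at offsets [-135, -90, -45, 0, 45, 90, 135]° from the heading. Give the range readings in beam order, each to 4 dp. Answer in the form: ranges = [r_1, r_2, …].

beam 1: φ=-135°, α=210°
  d=(-0.8660,-0.5000)  start (6,2)  tX=0.6351 tY=0.6800  stride 1/|dx|=1.1547 1/|dy|=2.0000
    cross x-line → (5,2), t=0.6351 (wall)
  → r_1 = 0.6351
beam 2: φ=-90°, α=255°
  d=(-0.2588,-0.9659)  start (6,2)  tX=2.1250 tY=0.3520  stride 1/|dx|=3.8637 1/|dy|=1.0353
    cross y-line → (6,1), t=0.3520
    cross y-line → (6,0), t=1.3873 (wall)
  → r_2 = 1.3873
beam 3: φ=-45°, α=300°
  d=(0.5000,-0.8660)  start (6,2)  tX=0.9000 tY=0.3926  stride 1/|dx|=2.0000 1/|dy|=1.1547
    cross y-line → (6,1), t=0.3926
    cross x-line → (7,1), t=0.9000
    cross y-line → (7,0), t=1.5473 (wall)
  → r_3 = 1.5473
beam 4: φ=0°, α=345°
  d=(0.9659,-0.2588)  start (6,2)  tX=0.4659 tY=1.3137  stride 1/|dx|=1.0353 1/|dy|=3.8637
    cross x-line → (7,2), t=0.4659
    cross y-line → (7,1), t=1.3137
    cross x-line → (8,1), t=1.5012
    cross x-line → (9,1), t=2.5364 (wall)
  → r_4 = 2.5364
beam 5: φ=45°, α=30°
  d=(0.8660,0.5000)  start (6,2)  tX=0.5196 tY=1.3200  stride 1/|dx|=1.1547 1/|dy|=2.0000
    cross x-line → (7,2), t=0.5196
    cross y-line → (7,3), t=1.3200
    cross x-line → (8,3), t=1.6743
    cross x-line → (9,3), t=2.8290 (wall)
  → r_5 = 2.8290
beam 6: φ=90°, α=75°
  d=(0.2588,0.9659)  start (6,2)  tX=1.7387 tY=0.6833  stride 1/|dx|=3.8637 1/|dy|=1.0353
    cross y-line → (6,3), t=0.6833
    cross y-line → (6,4), t=1.7186
    cross x-line → (7,4), t=1.7387 (wall)
  → r_6 = 1.7387
beam 7: φ=135°, α=120°
  d=(-0.5000,0.8660)  start (6,2)  tX=1.1000 tY=0.7621  stride 1/|dx|=2.0000 1/|dy|=1.1547
    cross y-line → (6,3), t=0.7621
    cross x-line → (5,3), t=1.1000
    cross y-line → (5,4), t=1.9168
    cross y-line → (5,5), t=3.0715
    cross x-line → (4,5), t=3.1000 (wall)
  → r_7 = 3.1000

ranges = [0.6351, 1.3873, 1.5473, 2.5364, 2.8290, 1.7387, 3.1000]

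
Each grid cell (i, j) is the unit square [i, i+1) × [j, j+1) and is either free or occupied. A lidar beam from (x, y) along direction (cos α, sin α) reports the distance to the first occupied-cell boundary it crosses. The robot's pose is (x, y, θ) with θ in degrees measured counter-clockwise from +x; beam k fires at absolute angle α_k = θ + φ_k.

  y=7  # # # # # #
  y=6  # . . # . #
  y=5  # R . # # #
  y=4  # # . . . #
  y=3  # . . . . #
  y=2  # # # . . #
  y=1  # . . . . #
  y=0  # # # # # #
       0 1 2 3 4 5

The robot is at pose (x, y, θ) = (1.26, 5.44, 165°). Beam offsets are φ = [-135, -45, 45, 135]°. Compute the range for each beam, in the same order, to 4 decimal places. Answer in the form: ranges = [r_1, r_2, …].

beam 1: φ=-135°, α=30°
  cosα=0.8660 sinα=0.5000 | (1,5) | tMaxX 0.8545 tMaxY 1.1200 | tΔX 1.1547 tΔY 2.0000
    t=0.8545 [x] (2,5)
    t=1.1200 [y] (2,6)
    t=2.0092 [x] (3,6) — stop
  → r_1 = 2.0092
beam 2: φ=-45°, α=120°
  cosα=-0.5000 sinα=0.8660 | (1,5) | tMaxX 0.5200 tMaxY 0.6466 | tΔX 2.0000 tΔY 1.1547
    t=0.5200 [x] (0,5) — stop
  → r_2 = 0.5200
beam 3: φ=45°, α=210°
  cosα=-0.8660 sinα=-0.5000 | (1,5) | tMaxX 0.3002 tMaxY 0.8800 | tΔX 1.1547 tΔY 2.0000
    t=0.3002 [x] (0,5) — stop
  → r_3 = 0.3002
beam 4: φ=135°, α=300°
  cosα=0.5000 sinα=-0.8660 | (1,5) | tMaxX 1.4800 tMaxY 0.5081 | tΔX 2.0000 tΔY 1.1547
    t=0.5081 [y] (1,4) — stop
  → r_4 = 0.5081

ranges = [2.0092, 0.5200, 0.3002, 0.5081]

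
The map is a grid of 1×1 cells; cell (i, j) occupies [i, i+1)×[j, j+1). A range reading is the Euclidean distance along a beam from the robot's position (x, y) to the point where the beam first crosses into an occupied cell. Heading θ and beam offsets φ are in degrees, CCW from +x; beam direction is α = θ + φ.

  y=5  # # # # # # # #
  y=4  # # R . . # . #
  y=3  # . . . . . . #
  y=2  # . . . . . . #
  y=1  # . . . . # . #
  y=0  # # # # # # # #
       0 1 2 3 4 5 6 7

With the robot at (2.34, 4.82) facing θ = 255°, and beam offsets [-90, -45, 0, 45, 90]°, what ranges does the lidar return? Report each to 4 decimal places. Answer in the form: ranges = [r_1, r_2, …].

ranges = [0.3520, 0.3926, 3.9548, 4.4110, 2.7538]

beam 1: φ=-90°, α=165°
  cosα=-0.9659 sinα=0.2588 | (2,4) | tMaxX 0.3520 tMaxY 0.6955 | tΔX 1.0353 tΔY 3.8637
    t=0.3520 [x] (1,4) — stop
  → r_1 = 0.3520
beam 2: φ=-45°, α=210°
  cosα=-0.8660 sinα=-0.5000 | (2,4) | tMaxX 0.3926 tMaxY 1.6400 | tΔX 1.1547 tΔY 2.0000
    t=0.3926 [x] (1,4) — stop
  → r_2 = 0.3926
beam 3: φ=0°, α=255°
  cosα=-0.2588 sinα=-0.9659 | (2,4) | tMaxX 1.3137 tMaxY 0.8489 | tΔX 3.8637 tΔY 1.0353
    t=0.8489 [y] (2,3)
    t=1.3137 [x] (1,3)
    t=1.8842 [y] (1,2)
    t=2.9195 [y] (1,1)
    t=3.9548 [y] (1,0) — stop
  → r_3 = 3.9548
beam 4: φ=45°, α=300°
  cosα=0.5000 sinα=-0.8660 | (2,4) | tMaxX 1.3200 tMaxY 0.9469 | tΔX 2.0000 tΔY 1.1547
    t=0.9469 [y] (2,3)
    t=1.3200 [x] (3,3)
    t=2.1016 [y] (3,2)
    t=3.2563 [y] (3,1)
    t=3.3200 [x] (4,1)
    t=4.4110 [y] (4,0) — stop
  → r_4 = 4.4110
beam 5: φ=90°, α=345°
  cosα=0.9659 sinα=-0.2588 | (2,4) | tMaxX 0.6833 tMaxY 3.1682 | tΔX 1.0353 tΔY 3.8637
    t=0.6833 [x] (3,4)
    t=1.7186 [x] (4,4)
    t=2.7538 [x] (5,4) — stop
  → r_5 = 2.7538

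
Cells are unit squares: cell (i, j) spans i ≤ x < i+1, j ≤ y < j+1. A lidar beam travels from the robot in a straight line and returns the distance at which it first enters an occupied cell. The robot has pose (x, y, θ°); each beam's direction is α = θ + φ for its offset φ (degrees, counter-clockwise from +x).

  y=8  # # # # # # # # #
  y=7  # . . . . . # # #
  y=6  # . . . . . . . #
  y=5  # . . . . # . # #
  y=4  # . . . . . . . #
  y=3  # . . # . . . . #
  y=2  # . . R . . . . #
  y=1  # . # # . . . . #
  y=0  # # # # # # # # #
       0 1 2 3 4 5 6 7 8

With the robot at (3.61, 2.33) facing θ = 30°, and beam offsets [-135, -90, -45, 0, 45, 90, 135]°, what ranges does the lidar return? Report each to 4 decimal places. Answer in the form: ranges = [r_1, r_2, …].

ranges = [0.3416, 0.3811, 4.5449, 5.0691, 0.6936, 0.7736, 2.7021]

beam 1: φ=-135°, α=255°
  d=(-0.2588,-0.9659)  start (3,2)  tX=2.3569 tY=0.3416  stride 1/|dx|=3.8637 1/|dy|=1.0353
    cross y-line → (3,1), t=0.3416 (wall)
  → r_1 = 0.3416
beam 2: φ=-90°, α=300°
  d=(0.5000,-0.8660)  start (3,2)  tX=0.7800 tY=0.3811  stride 1/|dx|=2.0000 1/|dy|=1.1547
    cross y-line → (3,1), t=0.3811 (wall)
  → r_2 = 0.3811
beam 3: φ=-45°, α=345°
  d=(0.9659,-0.2588)  start (3,2)  tX=0.4038 tY=1.2750  stride 1/|dx|=1.0353 1/|dy|=3.8637
    cross x-line → (4,2), t=0.4038
    cross y-line → (4,1), t=1.2750
    cross x-line → (5,1), t=1.4390
    cross x-line → (6,1), t=2.4743
    cross x-line → (7,1), t=3.5096
    cross x-line → (8,1), t=4.5449 (wall)
  → r_3 = 4.5449
beam 4: φ=0°, α=30°
  d=(0.8660,0.5000)  start (3,2)  tX=0.4503 tY=1.3400  stride 1/|dx|=1.1547 1/|dy|=2.0000
    cross x-line → (4,2), t=0.4503
    cross y-line → (4,3), t=1.3400
    cross x-line → (5,3), t=1.6050
    cross x-line → (6,3), t=2.7597
    cross y-line → (6,4), t=3.3400
    cross x-line → (7,4), t=3.9144
    cross x-line → (8,4), t=5.0691 (wall)
  → r_4 = 5.0691
beam 5: φ=45°, α=75°
  d=(0.2588,0.9659)  start (3,2)  tX=1.5068 tY=0.6936  stride 1/|dx|=3.8637 1/|dy|=1.0353
    cross y-line → (3,3), t=0.6936 (wall)
  → r_5 = 0.6936
beam 6: φ=90°, α=120°
  d=(-0.5000,0.8660)  start (3,2)  tX=1.2200 tY=0.7736  stride 1/|dx|=2.0000 1/|dy|=1.1547
    cross y-line → (3,3), t=0.7736 (wall)
  → r_6 = 0.7736
beam 7: φ=135°, α=165°
  d=(-0.9659,0.2588)  start (3,2)  tX=0.6315 tY=2.5887  stride 1/|dx|=1.0353 1/|dy|=3.8637
    cross x-line → (2,2), t=0.6315
    cross x-line → (1,2), t=1.6668
    cross y-line → (1,3), t=2.5887
    cross x-line → (0,3), t=2.7021 (wall)
  → r_7 = 2.7021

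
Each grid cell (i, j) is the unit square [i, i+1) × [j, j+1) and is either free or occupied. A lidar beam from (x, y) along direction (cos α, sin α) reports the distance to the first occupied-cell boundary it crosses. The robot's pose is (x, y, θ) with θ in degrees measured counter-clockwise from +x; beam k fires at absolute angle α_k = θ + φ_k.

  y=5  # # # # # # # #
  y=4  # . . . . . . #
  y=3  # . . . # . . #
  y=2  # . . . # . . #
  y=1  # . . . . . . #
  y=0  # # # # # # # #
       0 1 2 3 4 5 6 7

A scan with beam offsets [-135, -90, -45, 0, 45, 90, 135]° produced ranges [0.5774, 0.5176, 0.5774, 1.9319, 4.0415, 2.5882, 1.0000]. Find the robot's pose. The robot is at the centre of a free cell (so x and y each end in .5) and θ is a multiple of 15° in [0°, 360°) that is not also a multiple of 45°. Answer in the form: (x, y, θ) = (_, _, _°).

(x, y, θ) = (1.5, 4.5, 255°)

The pose lattice has 22·16 = 352 candidates. Test each by forward raycasting.
  (1.5, 1.5, 30°): beam 1 = 0.5176 ≠ 0.5774 ✗
  (5.5, 3.5, 75°): beam 1 = 2.8868 ≠ 0.5774 ✗
  (1.5, 3.5, 105°): beam 1 = 2.8868 ≠ 0.5774 ✗
  …
  (1.5, 4.5, 255°): r_1=0.5774, r_2=0.5176, r_3=0.5774, r_4=1.9319, r_5=4.0415, r_6=2.5882, r_7=1.0000 — all match ✓
Unique over the lattice → pose = (1.5, 4.5, 255°).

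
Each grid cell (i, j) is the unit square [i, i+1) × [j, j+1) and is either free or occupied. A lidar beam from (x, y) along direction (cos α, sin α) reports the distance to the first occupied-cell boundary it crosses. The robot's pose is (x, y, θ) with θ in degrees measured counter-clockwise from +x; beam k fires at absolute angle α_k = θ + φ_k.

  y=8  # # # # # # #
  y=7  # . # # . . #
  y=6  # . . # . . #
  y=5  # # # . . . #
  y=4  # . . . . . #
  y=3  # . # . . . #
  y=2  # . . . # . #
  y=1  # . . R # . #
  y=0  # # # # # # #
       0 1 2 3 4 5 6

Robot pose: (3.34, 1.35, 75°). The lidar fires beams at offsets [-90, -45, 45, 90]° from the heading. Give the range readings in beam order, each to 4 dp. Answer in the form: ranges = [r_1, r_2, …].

ranges = [0.6833, 0.7621, 1.9053, 2.4225]

beam 1: φ=-90°, α=345°
  cosα=0.9659 sinα=-0.2588 | (3,1) | tMaxX 0.6833 tMaxY 1.3523 | tΔX 1.0353 tΔY 3.8637
    t=0.6833 [x] (4,1) — stop
  → r_1 = 0.6833
beam 2: φ=-45°, α=30°
  cosα=0.8660 sinα=0.5000 | (3,1) | tMaxX 0.7621 tMaxY 1.3000 | tΔX 1.1547 tΔY 2.0000
    t=0.7621 [x] (4,1) — stop
  → r_2 = 0.7621
beam 3: φ=45°, α=120°
  cosα=-0.5000 sinα=0.8660 | (3,1) | tMaxX 0.6800 tMaxY 0.7506 | tΔX 2.0000 tΔY 1.1547
    t=0.6800 [x] (2,1)
    t=0.7506 [y] (2,2)
    t=1.9053 [y] (2,3) — stop
  → r_3 = 1.9053
beam 4: φ=90°, α=165°
  cosα=-0.9659 sinα=0.2588 | (3,1) | tMaxX 0.3520 tMaxY 2.5114 | tΔX 1.0353 tΔY 3.8637
    t=0.3520 [x] (2,1)
    t=1.3873 [x] (1,1)
    t=2.4225 [x] (0,1) — stop
  → r_4 = 2.4225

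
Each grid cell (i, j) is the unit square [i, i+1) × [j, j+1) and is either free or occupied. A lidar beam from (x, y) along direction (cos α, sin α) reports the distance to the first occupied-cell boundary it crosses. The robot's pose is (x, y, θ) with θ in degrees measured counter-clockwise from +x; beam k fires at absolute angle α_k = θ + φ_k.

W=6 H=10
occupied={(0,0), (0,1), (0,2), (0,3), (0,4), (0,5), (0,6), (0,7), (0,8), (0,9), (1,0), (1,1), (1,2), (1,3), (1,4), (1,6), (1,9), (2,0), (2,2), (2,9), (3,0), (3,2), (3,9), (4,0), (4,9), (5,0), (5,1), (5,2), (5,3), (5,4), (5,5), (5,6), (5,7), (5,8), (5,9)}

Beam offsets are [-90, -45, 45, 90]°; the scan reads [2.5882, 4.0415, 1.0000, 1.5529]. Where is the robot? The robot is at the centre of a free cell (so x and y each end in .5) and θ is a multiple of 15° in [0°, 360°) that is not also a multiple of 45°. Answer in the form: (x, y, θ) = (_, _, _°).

(x, y, θ) = (2.5, 5.5, 105°)

Candidates: 25 free-cell centres × 16 headings = 400 poses. Raycast each; keep the one whose scan matches to 4 dp.
  (2.5, 3.5, 285°): beam 1 = 0.5176 ≠ 2.5882 ✗
  (2.5, 4.5, 195°): beam 1 = 1.9319 ≠ 2.5882 ✗
  (2.5, 5.5, 165°): beam 1 = 3.6235 ≠ 2.5882 ✗
  …
  (2.5, 5.5, 105°): r_1=2.5882, r_2=4.0415, r_3=1.0000, r_4=1.5529 — all match ✓
Unique over the lattice → pose = (2.5, 5.5, 105°).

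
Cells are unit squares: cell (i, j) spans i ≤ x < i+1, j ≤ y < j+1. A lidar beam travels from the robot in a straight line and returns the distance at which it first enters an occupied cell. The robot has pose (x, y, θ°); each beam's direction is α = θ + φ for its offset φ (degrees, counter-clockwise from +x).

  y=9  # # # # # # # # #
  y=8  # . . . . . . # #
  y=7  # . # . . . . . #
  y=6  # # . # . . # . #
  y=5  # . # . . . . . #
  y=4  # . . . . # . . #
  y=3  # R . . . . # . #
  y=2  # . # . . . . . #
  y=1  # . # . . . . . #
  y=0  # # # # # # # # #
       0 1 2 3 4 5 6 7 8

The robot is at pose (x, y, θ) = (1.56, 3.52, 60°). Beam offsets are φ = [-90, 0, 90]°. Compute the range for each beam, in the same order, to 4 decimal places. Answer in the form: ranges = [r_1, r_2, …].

beam 1: φ=-90°, α=330°
  dir = (cos 330°, sin 330°) = (0.8660, -0.5000); from cell (1,3)
  next x-line at t=0.5081, next y-line at t=1.0400; Δt_x=1.1547, Δt_y=2.0000
    x: enter (2,3) at t=0.5081
    y: enter (2,2) at t=1.0400 ← occupied
  → r_1 = 1.0400
beam 2: φ=0°, α=60°
  dir = (cos 60°, sin 60°) = (0.5000, 0.8660); from cell (1,3)
  next x-line at t=0.8800, next y-line at t=0.5543; Δt_x=2.0000, Δt_y=1.1547
    y: enter (1,4) at t=0.5543
    x: enter (2,4) at t=0.8800
    y: enter (2,5) at t=1.7090 ← occupied
  → r_2 = 1.7090
beam 3: φ=90°, α=150°
  dir = (cos 150°, sin 150°) = (-0.8660, 0.5000); from cell (1,3)
  next x-line at t=0.6466, next y-line at t=0.9600; Δt_x=1.1547, Δt_y=2.0000
    x: enter (0,3) at t=0.6466 ← occupied
  → r_3 = 0.6466

ranges = [1.0400, 1.7090, 0.6466]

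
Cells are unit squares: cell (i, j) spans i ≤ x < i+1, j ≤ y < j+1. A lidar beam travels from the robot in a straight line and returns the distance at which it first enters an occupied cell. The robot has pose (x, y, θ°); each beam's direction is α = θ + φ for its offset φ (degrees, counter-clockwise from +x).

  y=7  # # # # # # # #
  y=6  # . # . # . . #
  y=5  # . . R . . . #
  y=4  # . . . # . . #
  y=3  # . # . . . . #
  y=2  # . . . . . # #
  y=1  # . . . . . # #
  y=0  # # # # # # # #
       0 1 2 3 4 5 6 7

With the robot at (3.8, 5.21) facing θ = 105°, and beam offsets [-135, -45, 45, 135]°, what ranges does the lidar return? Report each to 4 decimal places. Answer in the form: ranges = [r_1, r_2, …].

beam 1: φ=-135°, α=330°
  d=(0.8660,-0.5000)  start (3,5)  tX=0.2309 tY=0.4200  stride 1/|dx|=1.1547 1/|dy|=2.0000
    cross x-line → (4,5), t=0.2309
    cross y-line → (4,4), t=0.4200 (wall)
  → r_1 = 0.4200
beam 2: φ=-45°, α=60°
  d=(0.5000,0.8660)  start (3,5)  tX=0.4000 tY=0.9122  stride 1/|dx|=2.0000 1/|dy|=1.1547
    cross x-line → (4,5), t=0.4000
    cross y-line → (4,6), t=0.9122 (wall)
  → r_2 = 0.9122
beam 3: φ=45°, α=150°
  d=(-0.8660,0.5000)  start (3,5)  tX=0.9238 tY=1.5800  stride 1/|dx|=1.1547 1/|dy|=2.0000
    cross x-line → (2,5), t=0.9238
    cross y-line → (2,6), t=1.5800 (wall)
  → r_3 = 1.5800
beam 4: φ=135°, α=240°
  d=(-0.5000,-0.8660)  start (3,5)  tX=1.6000 tY=0.2425  stride 1/|dx|=2.0000 1/|dy|=1.1547
    cross y-line → (3,4), t=0.2425
    cross y-line → (3,3), t=1.3972
    cross x-line → (2,3), t=1.6000 (wall)
  → r_4 = 1.6000

ranges = [0.4200, 0.9122, 1.5800, 1.6000]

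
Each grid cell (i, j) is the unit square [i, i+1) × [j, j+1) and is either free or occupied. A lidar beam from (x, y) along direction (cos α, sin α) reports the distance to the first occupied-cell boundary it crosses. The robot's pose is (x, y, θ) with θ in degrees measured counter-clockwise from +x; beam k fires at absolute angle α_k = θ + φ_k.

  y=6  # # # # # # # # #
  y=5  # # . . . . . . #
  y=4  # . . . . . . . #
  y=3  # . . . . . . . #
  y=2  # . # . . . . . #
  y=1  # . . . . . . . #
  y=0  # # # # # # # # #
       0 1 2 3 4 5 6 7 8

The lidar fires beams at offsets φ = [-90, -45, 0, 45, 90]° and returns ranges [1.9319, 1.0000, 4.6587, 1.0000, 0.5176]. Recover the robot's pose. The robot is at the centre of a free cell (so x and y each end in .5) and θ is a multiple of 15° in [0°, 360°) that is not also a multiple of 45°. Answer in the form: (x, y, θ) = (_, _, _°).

Candidates: 33 free-cell centres × 16 headings = 528 poses. Raycast each; keep the one whose scan matches to 4 dp.
  (1.5, 2.5, 15°): beam 1 = 1.5529 ≠ 1.9319 ✗
  (5.5, 3.5, 75°): beam 1 = 2.5882 ≠ 1.9319 ✗
  (4.5, 1.5, 105°): beam 1 = 3.6235 ≠ 1.9319 ✗
  (6.5, 3.5, 150°): beam 1 = 2.8868 ≠ 1.9319 ✗
  …
  (1.5, 1.5, 75°): r_1=1.9319, r_2=1.0000, r_3=4.6587, r_4=1.0000, r_5=0.5176 — all match ✓
Unique over the lattice → pose = (1.5, 1.5, 75°).

(x, y, θ) = (1.5, 1.5, 75°)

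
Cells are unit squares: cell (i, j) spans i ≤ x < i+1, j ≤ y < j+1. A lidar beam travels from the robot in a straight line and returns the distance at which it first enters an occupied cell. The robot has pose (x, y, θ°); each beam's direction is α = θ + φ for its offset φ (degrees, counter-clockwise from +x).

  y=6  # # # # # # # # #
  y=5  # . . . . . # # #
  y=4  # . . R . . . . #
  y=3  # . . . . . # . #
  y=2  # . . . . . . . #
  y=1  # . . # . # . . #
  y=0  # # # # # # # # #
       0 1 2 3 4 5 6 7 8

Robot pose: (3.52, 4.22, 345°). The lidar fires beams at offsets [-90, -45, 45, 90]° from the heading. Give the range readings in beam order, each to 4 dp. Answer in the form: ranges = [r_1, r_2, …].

ranges = [3.3336, 2.9600, 2.8637, 1.8428]

beam 1: φ=-90°, α=255°
  dir = (cos 255°, sin 255°) = (-0.2588, -0.9659); from cell (3,4)
  next x-line at t=2.0091, next y-line at t=0.2278; Δt_x=3.8637, Δt_y=1.0353
    y: enter (3,3) at t=0.2278
    y: enter (3,2) at t=1.2630
    x: enter (2,2) at t=2.0091
    y: enter (2,1) at t=2.2983
    y: enter (2,0) at t=3.3336 ← occupied
  → r_1 = 3.3336
beam 2: φ=-45°, α=300°
  dir = (cos 300°, sin 300°) = (0.5000, -0.8660); from cell (3,4)
  next x-line at t=0.9600, next y-line at t=0.2540; Δt_x=2.0000, Δt_y=1.1547
    y: enter (3,3) at t=0.2540
    x: enter (4,3) at t=0.9600
    y: enter (4,2) at t=1.4087
    y: enter (4,1) at t=2.5634
    x: enter (5,1) at t=2.9600 ← occupied
  → r_2 = 2.9600
beam 3: φ=45°, α=30°
  dir = (cos 30°, sin 30°) = (0.8660, 0.5000); from cell (3,4)
  next x-line at t=0.5543, next y-line at t=1.5600; Δt_x=1.1547, Δt_y=2.0000
    x: enter (4,4) at t=0.5543
    y: enter (4,5) at t=1.5600
    x: enter (5,5) at t=1.7090
    x: enter (6,5) at t=2.8637 ← occupied
  → r_3 = 2.8637
beam 4: φ=90°, α=75°
  dir = (cos 75°, sin 75°) = (0.2588, 0.9659); from cell (3,4)
  next x-line at t=1.8546, next y-line at t=0.8075; Δt_x=3.8637, Δt_y=1.0353
    y: enter (3,5) at t=0.8075
    y: enter (3,6) at t=1.8428 ← occupied
  → r_4 = 1.8428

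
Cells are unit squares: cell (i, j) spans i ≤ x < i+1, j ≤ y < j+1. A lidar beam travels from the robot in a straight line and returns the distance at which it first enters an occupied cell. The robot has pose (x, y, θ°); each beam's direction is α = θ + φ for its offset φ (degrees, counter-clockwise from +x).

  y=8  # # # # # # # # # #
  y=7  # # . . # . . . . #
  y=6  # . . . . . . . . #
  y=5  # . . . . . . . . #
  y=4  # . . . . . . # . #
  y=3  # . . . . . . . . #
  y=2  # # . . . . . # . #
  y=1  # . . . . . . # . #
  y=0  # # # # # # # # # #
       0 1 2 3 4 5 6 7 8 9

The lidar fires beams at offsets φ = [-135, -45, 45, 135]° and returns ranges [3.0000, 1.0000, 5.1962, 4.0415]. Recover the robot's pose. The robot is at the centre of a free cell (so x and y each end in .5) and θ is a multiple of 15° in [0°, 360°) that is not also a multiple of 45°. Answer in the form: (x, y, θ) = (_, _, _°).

Candidates: 50 free-cell centres × 16 headings = 800 poses. Raycast each; keep the one whose scan matches to 4 dp.
  (7.5, 3.5, 210°): beam 1 = 0.5176 ≠ 3.0000 ✗
  (5.5, 7.5, 195°): beam 1 = 0.5774 ≠ 3.0000 ✗
  (6.5, 5.5, 330°): beam 1 = 5.6940 ≠ 3.0000 ✗
  …
  (5.5, 6.5, 165°): r_1=3.0000, r_2=1.0000, r_3=5.1962, r_4=4.0415 — all match ✓
No second candidate reproduces the full scan.

(x, y, θ) = (5.5, 6.5, 165°)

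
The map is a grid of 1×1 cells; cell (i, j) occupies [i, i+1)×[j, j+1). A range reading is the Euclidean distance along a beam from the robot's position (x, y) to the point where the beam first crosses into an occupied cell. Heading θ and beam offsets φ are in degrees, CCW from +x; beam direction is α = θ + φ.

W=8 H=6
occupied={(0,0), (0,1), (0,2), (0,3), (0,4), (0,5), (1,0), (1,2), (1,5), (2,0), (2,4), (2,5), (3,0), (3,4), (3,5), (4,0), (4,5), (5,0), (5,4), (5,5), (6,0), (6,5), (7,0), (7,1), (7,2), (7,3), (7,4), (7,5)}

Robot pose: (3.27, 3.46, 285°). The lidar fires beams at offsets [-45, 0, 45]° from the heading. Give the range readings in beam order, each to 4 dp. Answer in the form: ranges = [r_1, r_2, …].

beam 1: φ=-45°, α=240°
  dir = (cos 240°, sin 240°) = (-0.5000, -0.8660); from cell (3,3)
  next x-line at t=0.5400, next y-line at t=0.5312; Δt_x=2.0000, Δt_y=1.1547
    y: enter (3,2) at t=0.5312
    x: enter (2,2) at t=0.5400
    y: enter (2,1) at t=1.6859
    x: enter (1,1) at t=2.5400
    y: enter (1,0) at t=2.8406 ← occupied
  → r_1 = 2.8406
beam 2: φ=0°, α=285°
  dir = (cos 285°, sin 285°) = (0.2588, -0.9659); from cell (3,3)
  next x-line at t=2.8205, next y-line at t=0.4762; Δt_x=3.8637, Δt_y=1.0353
    y: enter (3,2) at t=0.4762
    y: enter (3,1) at t=1.5115
    y: enter (3,0) at t=2.5468 ← occupied
  → r_2 = 2.5468
beam 3: φ=45°, α=330°
  dir = (cos 330°, sin 330°) = (0.8660, -0.5000); from cell (3,3)
  next x-line at t=0.8429, next y-line at t=0.9200; Δt_x=1.1547, Δt_y=2.0000
    x: enter (4,3) at t=0.8429
    y: enter (4,2) at t=0.9200
    x: enter (5,2) at t=1.9976
    y: enter (5,1) at t=2.9200
    x: enter (6,1) at t=3.1523
    x: enter (7,1) at t=4.3070 ← occupied
  → r_3 = 4.3070

ranges = [2.8406, 2.5468, 4.3070]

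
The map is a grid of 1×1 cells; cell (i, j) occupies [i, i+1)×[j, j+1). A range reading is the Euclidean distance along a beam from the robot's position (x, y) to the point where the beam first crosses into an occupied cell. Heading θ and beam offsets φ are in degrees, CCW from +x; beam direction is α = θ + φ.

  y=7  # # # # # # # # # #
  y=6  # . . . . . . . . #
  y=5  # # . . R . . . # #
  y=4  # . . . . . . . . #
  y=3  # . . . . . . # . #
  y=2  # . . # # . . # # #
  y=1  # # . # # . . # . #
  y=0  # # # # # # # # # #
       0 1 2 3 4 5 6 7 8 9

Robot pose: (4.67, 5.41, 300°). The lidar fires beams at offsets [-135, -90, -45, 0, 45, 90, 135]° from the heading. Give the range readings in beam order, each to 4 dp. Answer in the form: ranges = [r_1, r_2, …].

beam 1: φ=-135°, α=165°
  direction (-0.9659, 0.2588); cell (4,5); t to first gridline: x 0.6936, y 2.2796 (then +1.0353 / +3.8637)
    (3,5) via x @ 0.6936
    (2,5) via x @ 1.7289
    (2,6) via y @ 2.2796
    (1,6) via x @ 2.7642
    (0,6) via x @ 3.7995  # hit
  → r_1 = 3.7995
beam 2: φ=-90°, α=210°
  direction (-0.8660, -0.5000); cell (4,5); t to first gridline: x 0.7736, y 0.8200 (then +1.1547 / +2.0000)
    (3,5) via x @ 0.7736
    (3,4) via y @ 0.8200
    (2,4) via x @ 1.9283
    (2,3) via y @ 2.8200
    (1,3) via x @ 3.0831
    (0,3) via x @ 4.2378  # hit
  → r_2 = 4.2378
beam 3: φ=-45°, α=255°
  direction (-0.2588, -0.9659); cell (4,5); t to first gridline: x 2.5887, y 0.4245 (then +3.8637 / +1.0353)
    (4,4) via y @ 0.4245
    (4,3) via y @ 1.4597
    (4,2) via y @ 2.4950  # hit
  → r_3 = 2.4950
beam 4: φ=0°, α=300°
  direction (0.5000, -0.8660); cell (4,5); t to first gridline: x 0.6600, y 0.4734 (then +2.0000 / +1.1547)
    (4,4) via y @ 0.4734
    (5,4) via x @ 0.6600
    (5,3) via y @ 1.6281
    (6,3) via x @ 2.6600
    (6,2) via y @ 2.7828
    (6,1) via y @ 3.9375
    (7,1) via x @ 4.6600  # hit
  → r_4 = 4.6600
beam 5: φ=45°, α=345°
  direction (0.9659, -0.2588); cell (4,5); t to first gridline: x 0.3416, y 1.5841 (then +1.0353 / +3.8637)
    (5,5) via x @ 0.3416
    (6,5) via x @ 1.3769
    (6,4) via y @ 1.5841
    (7,4) via x @ 2.4122
    (8,4) via x @ 3.4475
    (9,4) via x @ 4.4827  # hit
  → r_5 = 4.4827
beam 6: φ=90°, α=30°
  direction (0.8660, 0.5000); cell (4,5); t to first gridline: x 0.3811, y 1.1800 (then +1.1547 / +2.0000)
    (5,5) via x @ 0.3811
    (5,6) via y @ 1.1800
    (6,6) via x @ 1.5358
    (7,6) via x @ 2.6905
    (7,7) via y @ 3.1800  # hit
  → r_6 = 3.1800
beam 7: φ=135°, α=75°
  direction (0.2588, 0.9659); cell (4,5); t to first gridline: x 1.2750, y 0.6108 (then +3.8637 / +1.0353)
    (4,6) via y @ 0.6108
    (5,6) via x @ 1.2750
    (5,7) via y @ 1.6461  # hit
  → r_7 = 1.6461

ranges = [3.7995, 4.2378, 2.4950, 4.6600, 4.4827, 3.1800, 1.6461]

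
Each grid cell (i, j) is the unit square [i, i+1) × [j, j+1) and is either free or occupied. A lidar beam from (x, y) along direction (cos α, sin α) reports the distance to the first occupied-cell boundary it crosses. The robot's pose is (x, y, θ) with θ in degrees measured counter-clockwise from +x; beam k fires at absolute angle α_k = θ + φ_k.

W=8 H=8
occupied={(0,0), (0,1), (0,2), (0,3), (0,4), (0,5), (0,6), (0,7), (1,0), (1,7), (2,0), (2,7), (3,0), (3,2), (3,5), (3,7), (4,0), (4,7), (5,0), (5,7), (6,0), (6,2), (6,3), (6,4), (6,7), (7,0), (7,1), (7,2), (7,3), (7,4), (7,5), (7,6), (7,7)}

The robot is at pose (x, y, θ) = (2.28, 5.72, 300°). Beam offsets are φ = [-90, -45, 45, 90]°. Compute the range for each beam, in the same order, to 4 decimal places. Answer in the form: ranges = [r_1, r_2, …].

beam 1: φ=-90°, α=210°
  dir = (cos 210°, sin 210°) = (-0.8660, -0.5000); from cell (2,5)
  next x-line at t=0.3233, next y-line at t=1.4400; Δt_x=1.1547, Δt_y=2.0000
    x: enter (1,5) at t=0.3233
    y: enter (1,4) at t=1.4400
    x: enter (0,4) at t=1.4780 ← occupied
  → r_1 = 1.4780
beam 2: φ=-45°, α=255°
  dir = (cos 255°, sin 255°) = (-0.2588, -0.9659); from cell (2,5)
  next x-line at t=1.0818, next y-line at t=0.7454; Δt_x=3.8637, Δt_y=1.0353
    y: enter (2,4) at t=0.7454
    x: enter (1,4) at t=1.0818
    y: enter (1,3) at t=1.7807
    y: enter (1,2) at t=2.8160
    y: enter (1,1) at t=3.8512
    y: enter (1,0) at t=4.8865 ← occupied
  → r_2 = 4.8865
beam 3: φ=45°, α=345°
  dir = (cos 345°, sin 345°) = (0.9659, -0.2588); from cell (2,5)
  next x-line at t=0.7454, next y-line at t=2.7819; Δt_x=1.0353, Δt_y=3.8637
    x: enter (3,5) at t=0.7454 ← occupied
  → r_3 = 0.7454
beam 4: φ=90°, α=30°
  dir = (cos 30°, sin 30°) = (0.8660, 0.5000); from cell (2,5)
  next x-line at t=0.8314, next y-line at t=0.5600; Δt_x=1.1547, Δt_y=2.0000
    y: enter (2,6) at t=0.5600
    x: enter (3,6) at t=0.8314
    x: enter (4,6) at t=1.9861
    y: enter (4,7) at t=2.5600 ← occupied
  → r_4 = 2.5600

ranges = [1.4780, 4.8865, 0.7454, 2.5600]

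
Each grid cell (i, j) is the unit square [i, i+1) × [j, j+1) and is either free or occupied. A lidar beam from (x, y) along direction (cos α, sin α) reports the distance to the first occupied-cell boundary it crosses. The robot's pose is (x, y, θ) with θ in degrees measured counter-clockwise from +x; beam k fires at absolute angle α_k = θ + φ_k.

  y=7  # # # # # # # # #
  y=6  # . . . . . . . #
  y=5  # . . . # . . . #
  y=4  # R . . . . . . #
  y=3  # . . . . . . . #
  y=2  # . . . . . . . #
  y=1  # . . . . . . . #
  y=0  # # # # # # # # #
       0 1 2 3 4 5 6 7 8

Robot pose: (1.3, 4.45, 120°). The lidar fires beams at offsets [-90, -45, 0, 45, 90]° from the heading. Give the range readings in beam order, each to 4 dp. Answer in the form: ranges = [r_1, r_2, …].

beam 1: φ=-90°, α=30°
  d=(0.8660,0.5000)  start (1,4)  tX=0.8083 tY=1.1000  stride 1/|dx|=1.1547 1/|dy|=2.0000
    cross x-line → (2,4), t=0.8083
    cross y-line → (2,5), t=1.1000
    cross x-line → (3,5), t=1.9630
    cross y-line → (3,6), t=3.1000
    cross x-line → (4,6), t=3.1177
    cross x-line → (5,6), t=4.2724
    cross y-line → (5,7), t=5.1000 (wall)
  → r_1 = 5.1000
beam 2: φ=-45°, α=75°
  d=(0.2588,0.9659)  start (1,4)  tX=2.7046 tY=0.5694  stride 1/|dx|=3.8637 1/|dy|=1.0353
    cross y-line → (1,5), t=0.5694
    cross y-line → (1,6), t=1.6047
    cross y-line → (1,7), t=2.6400 (wall)
  → r_2 = 2.6400
beam 3: φ=0°, α=120°
  d=(-0.5000,0.8660)  start (1,4)  tX=0.6000 tY=0.6351  stride 1/|dx|=2.0000 1/|dy|=1.1547
    cross x-line → (0,4), t=0.6000 (wall)
  → r_3 = 0.6000
beam 4: φ=45°, α=165°
  d=(-0.9659,0.2588)  start (1,4)  tX=0.3106 tY=2.1250  stride 1/|dx|=1.0353 1/|dy|=3.8637
    cross x-line → (0,4), t=0.3106 (wall)
  → r_4 = 0.3106
beam 5: φ=90°, α=210°
  d=(-0.8660,-0.5000)  start (1,4)  tX=0.3464 tY=0.9000  stride 1/|dx|=1.1547 1/|dy|=2.0000
    cross x-line → (0,4), t=0.3464 (wall)
  → r_5 = 0.3464

ranges = [5.1000, 2.6400, 0.6000, 0.3106, 0.3464]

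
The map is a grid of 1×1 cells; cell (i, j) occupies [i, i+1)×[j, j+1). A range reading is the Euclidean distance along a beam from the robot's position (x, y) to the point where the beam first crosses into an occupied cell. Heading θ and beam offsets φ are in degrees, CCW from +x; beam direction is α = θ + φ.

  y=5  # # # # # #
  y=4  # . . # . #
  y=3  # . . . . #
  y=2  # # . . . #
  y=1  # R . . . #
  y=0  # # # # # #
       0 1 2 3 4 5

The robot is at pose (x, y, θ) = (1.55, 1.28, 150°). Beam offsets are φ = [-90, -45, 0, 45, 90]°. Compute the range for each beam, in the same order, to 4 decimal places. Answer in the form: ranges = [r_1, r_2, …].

ranges = [0.8314, 0.7454, 0.6351, 0.5694, 0.3233]

beam 1: φ=-90°, α=60°
  direction (0.5000, 0.8660); cell (1,1); t to first gridline: x 0.9000, y 0.8314 (then +2.0000 / +1.1547)
    (1,2) via y @ 0.8314  # hit
  → r_1 = 0.8314
beam 2: φ=-45°, α=105°
  direction (-0.2588, 0.9659); cell (1,1); t to first gridline: x 2.1250, y 0.7454 (then +3.8637 / +1.0353)
    (1,2) via y @ 0.7454  # hit
  → r_2 = 0.7454
beam 3: φ=0°, α=150°
  direction (-0.8660, 0.5000); cell (1,1); t to first gridline: x 0.6351, y 1.4400 (then +1.1547 / +2.0000)
    (0,1) via x @ 0.6351  # hit
  → r_3 = 0.6351
beam 4: φ=45°, α=195°
  direction (-0.9659, -0.2588); cell (1,1); t to first gridline: x 0.5694, y 1.0818 (then +1.0353 / +3.8637)
    (0,1) via x @ 0.5694  # hit
  → r_4 = 0.5694
beam 5: φ=90°, α=240°
  direction (-0.5000, -0.8660); cell (1,1); t to first gridline: x 1.1000, y 0.3233 (then +2.0000 / +1.1547)
    (1,0) via y @ 0.3233  # hit
  → r_5 = 0.3233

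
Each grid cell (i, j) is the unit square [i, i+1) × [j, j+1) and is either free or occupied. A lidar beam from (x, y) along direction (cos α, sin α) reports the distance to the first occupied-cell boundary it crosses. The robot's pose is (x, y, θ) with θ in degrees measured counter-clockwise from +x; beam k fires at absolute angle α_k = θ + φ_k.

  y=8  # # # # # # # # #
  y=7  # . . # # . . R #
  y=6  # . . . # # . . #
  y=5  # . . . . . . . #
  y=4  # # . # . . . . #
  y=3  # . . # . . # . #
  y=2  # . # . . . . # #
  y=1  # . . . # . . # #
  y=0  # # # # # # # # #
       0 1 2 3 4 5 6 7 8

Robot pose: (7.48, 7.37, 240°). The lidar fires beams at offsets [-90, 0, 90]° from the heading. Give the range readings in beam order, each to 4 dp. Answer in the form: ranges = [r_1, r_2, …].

ranges = [1.2600, 6.2007, 0.6004]

beam 1: φ=-90°, α=150°
  dir = (cos 150°, sin 150°) = (-0.8660, 0.5000); from cell (7,7)
  next x-line at t=0.5543, next y-line at t=1.2600; Δt_x=1.1547, Δt_y=2.0000
    x: enter (6,7) at t=0.5543
    y: enter (6,8) at t=1.2600 ← occupied
  → r_1 = 1.2600
beam 2: φ=0°, α=240°
  dir = (cos 240°, sin 240°) = (-0.5000, -0.8660); from cell (7,7)
  next x-line at t=0.9600, next y-line at t=0.4272; Δt_x=2.0000, Δt_y=1.1547
    y: enter (7,6) at t=0.4272
    x: enter (6,6) at t=0.9600
    y: enter (6,5) at t=1.5819
    y: enter (6,4) at t=2.7366
    x: enter (5,4) at t=2.9600
    y: enter (5,3) at t=3.8913
    x: enter (4,3) at t=4.9600
    y: enter (4,2) at t=5.0460
    y: enter (4,1) at t=6.2007 ← occupied
  → r_2 = 6.2007
beam 3: φ=90°, α=330°
  dir = (cos 330°, sin 330°) = (0.8660, -0.5000); from cell (7,7)
  next x-line at t=0.6004, next y-line at t=0.7400; Δt_x=1.1547, Δt_y=2.0000
    x: enter (8,7) at t=0.6004 ← occupied
  → r_3 = 0.6004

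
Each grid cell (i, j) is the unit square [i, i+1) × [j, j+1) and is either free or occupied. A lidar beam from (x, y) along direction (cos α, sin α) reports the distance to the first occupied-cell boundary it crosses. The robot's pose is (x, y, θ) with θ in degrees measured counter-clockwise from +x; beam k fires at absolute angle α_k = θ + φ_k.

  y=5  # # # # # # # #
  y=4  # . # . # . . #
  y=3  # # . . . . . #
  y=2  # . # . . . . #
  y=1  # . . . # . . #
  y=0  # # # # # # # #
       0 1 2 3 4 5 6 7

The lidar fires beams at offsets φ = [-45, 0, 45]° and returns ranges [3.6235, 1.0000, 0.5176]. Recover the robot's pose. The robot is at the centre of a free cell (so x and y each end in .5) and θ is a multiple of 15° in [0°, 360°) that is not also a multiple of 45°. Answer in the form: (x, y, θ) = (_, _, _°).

Enumerate (i+0.5, j+0.5, θ) over the 19 free cells and 16 admissible headings. For each, cast all 3 beams and compare to the given ranges.
  (5.5, 3.5, 300°): beam 1 = 1.9319 ≠ 3.6235 ✗
  (1.5, 1.5, 345°): beam 1 = 0.5774 ≠ 3.6235 ✗
  (3.5, 4.5, 300°): beam 1 = 1.9319 ≠ 3.6235 ✗
  …
  (6.5, 4.5, 300°): r_1=3.6235, r_2=1.0000, r_3=0.5176 — all match ✓
Unique over the lattice → pose = (6.5, 4.5, 300°).

(x, y, θ) = (6.5, 4.5, 300°)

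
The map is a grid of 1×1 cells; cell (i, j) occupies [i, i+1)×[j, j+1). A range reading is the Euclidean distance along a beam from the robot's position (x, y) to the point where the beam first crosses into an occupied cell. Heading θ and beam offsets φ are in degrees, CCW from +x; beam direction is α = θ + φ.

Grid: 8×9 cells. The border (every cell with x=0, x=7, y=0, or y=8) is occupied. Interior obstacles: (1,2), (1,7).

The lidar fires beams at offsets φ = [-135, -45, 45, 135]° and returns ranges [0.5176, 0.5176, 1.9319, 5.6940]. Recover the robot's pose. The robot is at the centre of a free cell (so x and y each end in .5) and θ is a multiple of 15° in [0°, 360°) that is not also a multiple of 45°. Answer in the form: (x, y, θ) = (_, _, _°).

(x, y, θ) = (1.5, 6.5, 210°)

Candidates: 40 free-cell centres × 16 headings = 640 poses. Raycast each; keep the one whose scan matches to 4 dp.
  (5.5, 3.5, 120°): beam 1 = 1.5529 ≠ 0.5176 ✗
  (4.5, 5.5, 165°): beam 1 = 2.8868 ≠ 0.5176 ✗
  (5.5, 7.5, 120°): beam 1 = 1.5529 ≠ 0.5176 ✗
  (6.5, 6.5, 330°): beam 1 = 5.6940 ≠ 0.5176 ✗
  …
  (1.5, 6.5, 210°): r_1=0.5176, r_2=0.5176, r_3=1.9319, r_4=5.6940 — all match ✓
Unique over the lattice → pose = (1.5, 6.5, 210°).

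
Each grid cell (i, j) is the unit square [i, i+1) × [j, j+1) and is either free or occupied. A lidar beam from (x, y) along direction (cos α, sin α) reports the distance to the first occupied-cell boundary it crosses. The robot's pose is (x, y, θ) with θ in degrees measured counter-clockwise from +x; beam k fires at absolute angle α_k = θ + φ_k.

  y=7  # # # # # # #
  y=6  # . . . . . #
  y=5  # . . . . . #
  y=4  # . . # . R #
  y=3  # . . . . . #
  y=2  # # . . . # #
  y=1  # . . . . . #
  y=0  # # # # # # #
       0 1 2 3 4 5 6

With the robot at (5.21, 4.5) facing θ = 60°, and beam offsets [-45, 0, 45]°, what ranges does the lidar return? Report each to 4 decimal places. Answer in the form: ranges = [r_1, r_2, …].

beam 1: φ=-45°, α=15°
  dir = (cos 15°, sin 15°) = (0.9659, 0.2588); from cell (5,4)
  next x-line at t=0.8179, next y-line at t=1.9319; Δt_x=1.0353, Δt_y=3.8637
    x: enter (6,4) at t=0.8179 ← occupied
  → r_1 = 0.8179
beam 2: φ=0°, α=60°
  dir = (cos 60°, sin 60°) = (0.5000, 0.8660); from cell (5,4)
  next x-line at t=1.5800, next y-line at t=0.5774; Δt_x=2.0000, Δt_y=1.1547
    y: enter (5,5) at t=0.5774
    x: enter (6,5) at t=1.5800 ← occupied
  → r_2 = 1.5800
beam 3: φ=45°, α=105°
  dir = (cos 105°, sin 105°) = (-0.2588, 0.9659); from cell (5,4)
  next x-line at t=0.8114, next y-line at t=0.5176; Δt_x=3.8637, Δt_y=1.0353
    y: enter (5,5) at t=0.5176
    x: enter (4,5) at t=0.8114
    y: enter (4,6) at t=1.5529
    y: enter (4,7) at t=2.5882 ← occupied
  → r_3 = 2.5882

ranges = [0.8179, 1.5800, 2.5882]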